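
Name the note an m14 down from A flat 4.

B flat 2

Seven letters down from A (plus an octave) reaches B.
A minor fourteenth is 22 semitones; 22 semitones down from Ab4 gives Bb2.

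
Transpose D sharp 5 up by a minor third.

Three letter names up from D: F.
A minor third spans 3 semitones, so from D#5 the target pitch is F#5.

F sharp 5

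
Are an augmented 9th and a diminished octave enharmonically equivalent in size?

No

An augmented ninth spans 15 semitones; a diminished octave spans 11 semitones. They differ by 4.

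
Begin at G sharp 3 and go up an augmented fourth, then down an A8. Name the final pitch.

G#3 up an augmented fourth → C##4 (6 semitones).
C##4 down an augmented octave → C#3 (13 semitones).

C sharp 3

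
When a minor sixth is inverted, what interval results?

major third

Interval numbers invert to sum to nine: 6 + 3 = 9, so a sixth inverts to a third.
Quality inverts too: minor becomes major. That makes the inversion a major third.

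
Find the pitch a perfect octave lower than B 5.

The letter stays B (same as the start), shifted an octave down.
Moving 12 semitones down from B5 (the size of a perfect octave) reaches B4.

B 4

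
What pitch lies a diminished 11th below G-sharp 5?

D-double-sharp 4

Four letters down from G (plus an octave) reaches D.
A diminished eleventh is 16 semitones; 16 semitones down from G#5 gives D##4.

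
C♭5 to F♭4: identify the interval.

Descending from Cb5 to Fb4 is the same interval as ascending Fb4 to Cb5.
F to C spans five letter names (F-G-A-B-C): a fifth.
The perfect fifth spans 7 semitones, and Fb4 to Cb5 is exactly 7 semitones — so this is a perfect fifth.

perfect fifth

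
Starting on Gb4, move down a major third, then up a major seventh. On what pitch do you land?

Gb4 down a major third → Ebb4 (4 semitones).
Up a major seventh from Ebb4: Db5 (11 semitones up).

Db5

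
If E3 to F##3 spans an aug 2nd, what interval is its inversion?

diminished seventh

Inverted interval numbers add to nine, so a second pairs with a seventh (2 + 7 = 9).
The quality also flips — augmented becomes diminished — giving a diminished seventh.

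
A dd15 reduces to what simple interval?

Take out an octave (7 from the number): 15 − 7 = 8.
So a doubly diminished fifteenth is an octave plus a doubly diminished octave. The quality is unchanged.

doubly diminished 8th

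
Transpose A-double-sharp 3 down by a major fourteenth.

Counting seven letter names plus an octave down from A lands on B.
A major fourteenth spans 23 semitones, so from A##3 the target pitch is B#1.

B-sharp 1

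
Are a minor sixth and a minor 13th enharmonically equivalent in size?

8 semitones (minor sixth) vs 20 semitones (minor thirteenth): not equal.

No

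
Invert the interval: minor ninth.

First reduce the compound minor ninth to its simple form, a minor second.
Inverted interval numbers add to nine, so a second pairs with a seventh (2 + 7 = 9).
The quality also flips — minor becomes major — giving a major seventh.

major 7th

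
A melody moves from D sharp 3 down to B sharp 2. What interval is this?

Descending from D#3 to B#2 is the same interval as ascending B#2 to D#3.
B to D spans three letter names (B-C-D): a third.
At 3 semitones, B#2→D#3 falls one short of a major third: minor.

minor third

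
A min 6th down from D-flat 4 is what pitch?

Six letter names down from D: F.
A minor sixth spans 8 semitones, so from Db4 the target pitch is F3.

F 3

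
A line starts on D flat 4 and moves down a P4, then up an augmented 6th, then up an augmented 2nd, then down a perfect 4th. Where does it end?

D double-sharp 4

Down a perfect fourth from Db4: Ab3 (5 semitones down).
Up an augmented sixth from Ab3: F#4 (10 semitones up).
Up an augmented second from F#4: G##4 (3 semitones up).
A perfect fourth down from G##4 is D##4.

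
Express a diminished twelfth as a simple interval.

Subtracting seven from the interval number removes an octave: 12 − 7 = 5.
Quality carries through unchanged, so the simple form is a diminished fifth.

diminished 5th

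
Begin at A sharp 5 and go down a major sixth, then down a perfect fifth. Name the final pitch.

F sharp 4

A major sixth down from A#5 is C#5.
Down a perfect fifth from C#5: F#4 (7 semitones down).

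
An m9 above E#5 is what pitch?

F#6

Counting two letter names plus an octave up from E lands on F.
A minor ninth spans 13 semitones, so from E#5 the target pitch is F#6.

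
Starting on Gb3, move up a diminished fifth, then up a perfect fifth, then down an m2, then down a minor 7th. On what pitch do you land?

Up a diminished fifth from Gb3: Dbb4 (6 semitones up).
Dbb4 up a perfect fifth → Abb4 (7 semitones).
A minor second down from Abb4 is Gb4.
Down a minor seventh from Gb4: Ab3 (10 semitones down).

Ab3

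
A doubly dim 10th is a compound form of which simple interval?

doubly diminished third

Subtracting seven from the interval number removes an octave: 10 − 7 = 3.
Quality carries through unchanged, so the simple form is a doubly diminished third.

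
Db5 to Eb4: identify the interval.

Descending from Db5 to Eb4 is the same interval as ascending Eb4 to Db5.
E to D spans seven letter names (E-F-G-A-B-C-D), so the interval is some kind of seventh.
At 10 semitones, Eb4→Db5 falls one short of a major seventh: minor.

m7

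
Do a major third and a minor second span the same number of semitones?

A major third is 4 semitones but a minor second is 1 semitone — different sizes.

No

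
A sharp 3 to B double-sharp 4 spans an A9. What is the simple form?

augmented second

Subtracting seven from the interval number removes an octave: 9 − 7 = 2.
That makes an augmented ninth a compound augmented second — an octave plus an augmented second.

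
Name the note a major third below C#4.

Counting three letter names down from C lands on A.
A major third spans 4 semitones, so from C#4 the target pitch is A3.

A3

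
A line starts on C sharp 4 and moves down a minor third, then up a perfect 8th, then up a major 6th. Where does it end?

F double-sharp 5

Down a minor third from C#4: A#3 (3 semitones down).
Up a perfect octave from A#3: A#4 (12 semitones up).
A#4 up a major sixth → F##5 (9 semitones).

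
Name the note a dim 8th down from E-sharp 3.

For an octave the letter name doesn't change: still E, an octave down.
A diminished octave is 11 semitones; 11 semitones down from E#3 gives E##2.

E-double-sharp 2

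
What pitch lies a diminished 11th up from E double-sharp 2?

A sharp 3

Counting four letter names plus an octave up from E lands on A.
A diminished eleventh is 16 semitones; 16 semitones up from E##2 gives A#3.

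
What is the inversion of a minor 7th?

M2

The rule of nine gives the new number: 9 − 7 = 2, so a seventh becomes a second.
Quality inverts too: minor becomes major. That makes the inversion a major second.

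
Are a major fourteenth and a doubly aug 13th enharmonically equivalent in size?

Both span 23 semitones: a major fourteenth and a doubly augmented thirteenth are the same chromatic distance.

Yes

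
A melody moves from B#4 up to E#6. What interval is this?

perfect eleventh

B to E spans four letter names (B-C-D-E), plus an octave: an eleventh.
The perfect eleventh spans 17 semitones, and B#4 to E#6 is exactly 17 semitones — so this is a perfect eleventh.
(Equivalently, a compound perfect fourth: a perfect fourth plus an octave.)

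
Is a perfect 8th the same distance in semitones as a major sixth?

No

A perfect octave is 12 semitones but a major sixth is 9 semitones — different sizes.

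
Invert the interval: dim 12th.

First reduce the compound diminished twelfth to its simple form, a diminished fifth.
Inverted interval numbers add to nine, so a fifth pairs with a fourth (5 + 4 = 9).
And diminished becomes augmented under inversion, so we get an augmented fourth.

A4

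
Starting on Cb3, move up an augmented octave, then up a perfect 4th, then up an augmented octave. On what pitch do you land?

An augmented octave up from Cb3 is C4.
Up a perfect fourth from C4: F4 (5 semitones up).
Up an augmented octave from F4: F#5 (13 semitones up).

F#5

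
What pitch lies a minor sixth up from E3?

Six letter names up from E: C.
A minor sixth spans 8 semitones, so from E3 the target pitch is C4.

C4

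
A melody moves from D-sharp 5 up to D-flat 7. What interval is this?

D to D is the same letter name, plus 2 octaves: a fifteenth.
D#5 to Db7 spans 22 semitones — two semitones narrower than the perfect fifteenth (24) — giving a doubly diminished fifteenth.
(Equivalently, a compound doubly diminished octave: a doubly diminished octave plus an octave.)

dd15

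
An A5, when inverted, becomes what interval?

Interval numbers invert to sum to nine: 5 + 4 = 9, so a fifth inverts to a fourth.
And augmented becomes diminished under inversion, so we get a diminished fourth.

diminished 4th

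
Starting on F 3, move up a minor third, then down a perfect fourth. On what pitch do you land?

A minor third up from F3 is Ab3.
A perfect fourth down from Ab3 is Eb3.

E flat 3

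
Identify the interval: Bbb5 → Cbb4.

major 14th

Descending from Bbb5 to Cbb4 is the same interval as ascending Cbb4 to Bbb5.
C to B spans seven letter names (C-D-E-F-G-A-B), plus an octave — that makes it a fourteenth of some quality.
Counting semitones, Cbb4→Bbb5 is 23, which is the major fourteenth.
(Equivalently, a compound major seventh: a major seventh plus an octave.)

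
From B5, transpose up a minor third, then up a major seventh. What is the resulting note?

C#7

A minor third up from B5 is D6.
Up a major seventh from D6: C#7 (11 semitones up).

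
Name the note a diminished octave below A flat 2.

The letter stays A (same as the start), shifted an octave down.
A diminished octave spans 11 semitones, so from Ab2 the target pitch is A1.

A 1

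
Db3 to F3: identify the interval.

D to F spans three letter names (D-E-F): a third.
Db3 to F3 is 4 semitones, matching the major third exactly, so the quality is major.

major third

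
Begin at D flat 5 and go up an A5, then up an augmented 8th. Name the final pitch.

A sharp 6

Db5 up an augmented fifth → A5 (8 semitones).
Up an augmented octave from A5: A#6 (13 semitones up).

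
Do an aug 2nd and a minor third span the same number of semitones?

Yes

An augmented second = 3 semitones = a minor third; enharmonically equal.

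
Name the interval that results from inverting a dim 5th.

Inverted interval numbers add to nine, so a fifth pairs with a fourth (5 + 4 = 9).
Quality inverts too: diminished becomes augmented. That makes the inversion an augmented fourth.

A4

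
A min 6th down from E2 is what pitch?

Counting six letter names down from E lands on G.
A minor sixth is 8 semitones; 8 semitones down from E2 gives G#1.

G#1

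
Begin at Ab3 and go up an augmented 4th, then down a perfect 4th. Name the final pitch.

A3

An augmented fourth up from Ab3 is D4.
Down a perfect fourth from D4: A3 (5 semitones down).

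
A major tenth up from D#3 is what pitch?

The tenth's letter: D up three letter names plus an octave → F.
Moving 16 semitones up from D#3 (the size of a major tenth) reaches F##4.

F##4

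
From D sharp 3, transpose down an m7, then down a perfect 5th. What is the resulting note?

A sharp 1

Down a minor seventh from D#3: E#2 (10 semitones down).
A perfect fifth down from E#2 is A#1.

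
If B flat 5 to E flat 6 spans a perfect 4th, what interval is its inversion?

perfect 5th

Interval numbers invert to sum to nine: 4 + 5 = 9, so a fourth inverts to a fifth.
The quality also flips — perfect stays perfect — giving a perfect fifth.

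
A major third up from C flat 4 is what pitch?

The third takes the letter from C up to E.
A major third spans 4 semitones, so from Cb4 the target pitch is Eb4.

E flat 4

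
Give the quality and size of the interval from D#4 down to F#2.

major thirteenth

Descending from D#4 to F#2 is the same interval as ascending F#2 to D#4.
F to D spans six letter names (F-G-A-B-C-D), plus an octave — that makes it a thirteenth of some quality.
F#2 to D#4 is 21 semitones, matching the major thirteenth exactly, so the quality is major.
(Equivalently, a compound major sixth: a major sixth plus an octave.)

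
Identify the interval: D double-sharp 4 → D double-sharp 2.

perfect 15th

Descending from D##4 to D##2 is the same interval as ascending D##2 to D##4.
D to D is the same letter name, plus 2 octaves — that makes it a fifteenth of some quality.
The perfect fifteenth spans 24 semitones, and D##2 to D##4 is exactly 24 semitones — so this is a perfect fifteenth.
(Equivalently, a compound perfect octave: a perfect octave plus an octave.)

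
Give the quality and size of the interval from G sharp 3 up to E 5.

G to E spans six letter names (G-A-B-C-D-E), plus an octave, so the interval is some kind of thirteenth.
A major thirteenth would be 21 semitones, but G#3 to E5 is 20 — one semitone narrower, making it a minor thirteenth.
(Equivalently, a compound minor sixth: a minor sixth plus an octave.)

minor thirteenth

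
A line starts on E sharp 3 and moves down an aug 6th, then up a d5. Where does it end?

Down an augmented sixth from E#3: G2 (10 semitones down).
G2 up a diminished fifth → Db3 (6 semitones).

D flat 3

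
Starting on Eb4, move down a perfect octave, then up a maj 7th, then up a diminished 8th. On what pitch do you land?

Db5

Eb4 down a perfect octave → Eb3 (12 semitones).
Eb3 up a major seventh → D4 (11 semitones).
A diminished octave up from D4 is Db5.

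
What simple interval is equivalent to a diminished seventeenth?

Each octave removed subtracts seven from the number: 17 − 14 = 3.
Quality carries through unchanged, so the simple form is a diminished third.

diminished 3rd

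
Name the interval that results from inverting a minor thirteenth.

First reduce the compound minor thirteenth to its simple form, a minor sixth.
Inverted interval numbers add to nine, so a sixth pairs with a third (6 + 3 = 9).
The quality also flips — minor becomes major — giving a major third.

major third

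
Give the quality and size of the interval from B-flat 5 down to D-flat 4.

Descending from Bb5 to Db4 is the same interval as ascending Db4 to Bb5.
D to B spans six letter names (D-E-F-G-A-B), plus an octave, so the interval is some kind of thirteenth.
The major thirteenth spans 21 semitones, and Db4 to Bb5 is exactly 21 semitones — so this is a major thirteenth.
(Equivalently, a compound major sixth: a major sixth plus an octave.)

major thirteenth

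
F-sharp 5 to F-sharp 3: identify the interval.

perfect fifteenth

Descending from F#5 to F#3 is the same interval as ascending F#3 to F#5.
F to F is the same letter name, plus 2 octaves: a fifteenth.
The perfect fifteenth spans 24 semitones, and F#3 to F#5 is exactly 24 semitones — so this is a perfect fifteenth.
(Equivalently, a compound perfect octave: a perfect octave plus an octave.)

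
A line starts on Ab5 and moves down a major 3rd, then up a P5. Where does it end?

Ab5 down a major third → Fb5 (4 semitones).
Up a perfect fifth from Fb5: Cb6 (7 semitones up).

Cb6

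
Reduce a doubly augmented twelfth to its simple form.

doubly augmented 5th

Subtracting seven from the interval number removes an octave: 12 − 7 = 5.
That makes a doubly augmented twelfth a compound doubly augmented fifth — an octave plus a doubly augmented fifth.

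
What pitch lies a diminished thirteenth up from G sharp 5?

The thirteenth's letter: G up six letter names plus an octave → E.
A diminished thirteenth is 19 semitones; 19 semitones up from G#5 gives Eb7.

E flat 7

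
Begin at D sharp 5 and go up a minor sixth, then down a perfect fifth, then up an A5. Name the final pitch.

A minor sixth up from D#5 is B5.
Down a perfect fifth from B5: E5 (7 semitones down).
An augmented fifth up from E5 is B#5.

B sharp 5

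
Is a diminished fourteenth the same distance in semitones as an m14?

No

21 semitones (diminished fourteenth) vs 22 semitones (minor fourteenth): not equal.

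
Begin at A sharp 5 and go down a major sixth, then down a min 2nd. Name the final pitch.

A#5 down a major sixth → C#5 (9 semitones).
A minor second down from C#5 is B#4.

B sharp 4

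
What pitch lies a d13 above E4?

Cb6

Six letters up from E (plus an octave) reaches C.
A diminished thirteenth is 19 semitones; 19 semitones up from E4 gives Cb6.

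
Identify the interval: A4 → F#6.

A to F spans six letter names (A-B-C-D-E-F), plus an octave — that makes it a thirteenth of some quality.
Counting semitones, A4→F#6 is 21, which is the major thirteenth.
(Equivalently, a compound major sixth: a major sixth plus an octave.)

major thirteenth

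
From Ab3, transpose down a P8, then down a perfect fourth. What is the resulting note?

A perfect octave down from Ab3 is Ab2.
Down a perfect fourth from Ab2: Eb2 (5 semitones down).

Eb2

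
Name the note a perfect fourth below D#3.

Counting four letter names down from D lands on A.
A perfect fourth spans 5 semitones, so from D#3 the target pitch is A#2.

A#2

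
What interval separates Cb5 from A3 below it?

diminished tenth

Descending from Cb5 to A3 is the same interval as ascending A3 to Cb5.
A to C spans three letter names (A-B-C), plus an octave — that makes it a tenth of some quality.
The major tenth is 16 semitones; here we have 14, two semitones narrower: diminished.
(Equivalently, a compound diminished third: a diminished third plus an octave.)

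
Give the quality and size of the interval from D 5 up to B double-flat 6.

D to B spans six letter names (D-E-F-G-A-B), plus an octave, so the interval is some kind of thirteenth.
D5 to Bbb6 spans 19 semitones — two semitones narrower than the major thirteenth (21) — giving a diminished thirteenth.
(Equivalently, a compound diminished sixth: a diminished sixth plus an octave.)

d13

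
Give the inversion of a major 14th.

First reduce the compound major fourteenth to its simple form, a major seventh.
Interval numbers invert to sum to nine: 7 + 2 = 9, so a seventh inverts to a second.
The quality also flips — major becomes minor — giving a minor second.

minor second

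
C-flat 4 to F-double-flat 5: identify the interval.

C to F spans four letter names (C-D-E-F), plus an octave: an eleventh.
A perfect eleventh would be 17 semitones; Cb4 to Fbb5 is 16, one semitone narrower, so the interval is diminished.
(Equivalently, a compound diminished fourth: a diminished fourth plus an octave.)

diminished eleventh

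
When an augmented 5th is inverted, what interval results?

diminished 4th

Interval numbers invert to sum to nine: 5 + 4 = 9, so a fifth inverts to a fourth.
And augmented becomes diminished under inversion, so we get a diminished fourth.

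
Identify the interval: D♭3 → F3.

D to F spans three letter names (D-E-F), so the interval is some kind of third.
Db3 to F3 is 4 semitones, matching the major third exactly, so the quality is major.

major third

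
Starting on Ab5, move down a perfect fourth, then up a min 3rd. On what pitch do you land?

Down a perfect fourth from Ab5: Eb5 (5 semitones down).
Eb5 up a minor third → Gb5 (3 semitones).

Gb5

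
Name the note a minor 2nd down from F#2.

The second takes the letter from F down to E.
A minor second spans 1 semitone, so from F#2 the target pitch is E#2.

E#2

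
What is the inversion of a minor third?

The rule of nine gives the new number: 9 − 3 = 6, so a third becomes a sixth.
Quality inverts too: minor becomes major. That makes the inversion a major sixth.

major 6th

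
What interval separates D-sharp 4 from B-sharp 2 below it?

minor tenth

Descending from D#4 to B#2 is the same interval as ascending B#2 to D#4.
B to D spans three letter names (B-C-D), plus an octave: a tenth.
At 15 semitones, B#2→D#4 falls one short of a major tenth: minor.
(Equivalently, a compound minor third: a minor third plus an octave.)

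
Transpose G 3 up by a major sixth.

The sixth takes the letter from G up to E.
A major sixth spans 9 semitones, so from G3 the target pitch is E4.

E 4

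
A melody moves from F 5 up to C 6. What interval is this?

F to C spans five letter names (F-G-A-B-C): a fifth.
The perfect fifth spans 7 semitones, and F5 to C6 is exactly 7 semitones — so this is a perfect fifth.

perfect fifth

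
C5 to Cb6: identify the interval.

diminished octave

C to C is the same letter name, plus an octave — that makes it an octave of some quality.
C5 to Cb6 spans 11 semitones — one semitone narrower than the perfect octave (12) — giving a diminished octave.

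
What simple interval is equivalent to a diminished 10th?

Each octave removed subtracts seven from the number: 10 − 7 = 3.
Quality carries through unchanged, so the simple form is a diminished third.

diminished third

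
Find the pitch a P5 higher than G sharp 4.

D sharp 5

The fifth takes the letter from G up to D.
A perfect fifth is 7 semitones; 7 semitones up from G#4 gives D#5.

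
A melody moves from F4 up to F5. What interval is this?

P8

F to F is the same letter name, plus an octave: an octave.
The perfect octave spans 12 semitones, and F4 to F5 is exactly 12 semitones — so this is a perfect octave.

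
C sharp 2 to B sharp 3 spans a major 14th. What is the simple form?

major 7th

Take out an octave (7 from the number): 14 − 7 = 7.
That makes a major fourteenth a compound major seventh — an octave plus a major seventh.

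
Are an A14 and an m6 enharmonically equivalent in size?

No

24 semitones (augmented fourteenth) vs 8 semitones (minor sixth): not equal.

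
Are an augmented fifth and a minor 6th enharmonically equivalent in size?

Yes

An augmented fifth spans 8 semitones, and a minor sixth also spans 8 semitones — they're enharmonic.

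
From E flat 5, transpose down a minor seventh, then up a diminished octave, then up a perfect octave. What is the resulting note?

Eb5 down a minor seventh → F4 (10 semitones).
A diminished octave up from F4 is Fb5.
Up a perfect octave from Fb5: Fb6 (12 semitones up).

F flat 6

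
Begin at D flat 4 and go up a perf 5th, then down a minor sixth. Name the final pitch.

A perfect fifth up from Db4 is Ab4.
A minor sixth down from Ab4 is C4.

C 4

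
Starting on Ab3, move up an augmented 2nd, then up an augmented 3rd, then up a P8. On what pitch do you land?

D##5

Up an augmented second from Ab3: B3 (3 semitones up).
Up an augmented third from B3: D##4 (5 semitones up).
A perfect octave up from D##4 is D##5.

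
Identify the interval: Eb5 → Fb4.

Descending from Eb5 to Fb4 is the same interval as ascending Fb4 to Eb5.
F to E spans seven letter names (F-G-A-B-C-D-E): a seventh.
The major seventh spans 11 semitones, and Fb4 to Eb5 is exactly 11 semitones — so this is a major seventh.

major 7th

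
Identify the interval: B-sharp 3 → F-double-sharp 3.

Descending from B#3 to F##3 is the same interval as ascending F##3 to B#3.
F to B spans four letter names (F-G-A-B) — that makes it a fourth of some quality.
The perfect fourth spans 5 semitones, and F##3 to B#3 is exactly 5 semitones — so this is a perfect fourth.

perfect 4th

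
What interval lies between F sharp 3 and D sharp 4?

major sixth

F to D spans six letter names (F-G-A-B-C-D) — that makes it a sixth of some quality.
F#3 to D#4 is 9 semitones, matching the major sixth exactly, so the quality is major.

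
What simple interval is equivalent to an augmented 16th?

Each octave removed subtracts seven from the number: 16 − 14 = 2.
Quality carries through unchanged, so the simple form is an augmented second.

augmented 2nd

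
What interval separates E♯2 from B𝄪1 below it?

Descending from E#2 to B##1 is the same interval as ascending B##1 to E#2.
B to E spans four letter names (B-C-D-E): a fourth.
A perfect fourth would be 5 semitones; B##1 to E#2 is 4, one semitone narrower, so the interval is diminished.

diminished fourth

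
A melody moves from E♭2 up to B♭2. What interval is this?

perfect fifth

E to B spans five letter names (E-F-G-A-B): a fifth.
Eb2 to Bb2 is 7 semitones, matching the perfect fifth exactly, so the quality is perfect.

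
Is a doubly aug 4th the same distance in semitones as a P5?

Yes

A doubly augmented fourth spans 7 semitones, and a perfect fifth also spans 7 semitones — they're enharmonic.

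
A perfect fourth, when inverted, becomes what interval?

Inverted interval numbers add to nine, so a fourth pairs with a fifth (4 + 5 = 9).
Quality inverts too: perfect stays perfect. That makes the inversion a perfect fifth.

perfect fifth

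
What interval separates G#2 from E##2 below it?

diminished 3rd

Descending from G#2 to E##2 is the same interval as ascending E##2 to G#2.
E to G spans three letter names (E-F-G) — that makes it a third of some quality.
The major third is 4 semitones; here we have 2, two semitones narrower: diminished.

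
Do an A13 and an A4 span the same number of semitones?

No

22 semitones (augmented thirteenth) vs 6 semitones (augmented fourth): not equal.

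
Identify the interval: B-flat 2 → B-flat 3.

perfect octave

B to B is the same letter name, plus an octave — that makes it an octave of some quality.
Counting semitones, Bb2→Bb3 is 12, which is the perfect octave.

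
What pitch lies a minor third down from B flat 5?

The third takes the letter from B down to G.
A minor third spans 3 semitones, so from Bb5 the target pitch is G5.

G 5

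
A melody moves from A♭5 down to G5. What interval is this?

minor 2nd

Descending from Ab5 to G5 is the same interval as ascending G5 to Ab5.
G to A spans two letter names (G-A) — that makes it a second of some quality.
G5 to Ab5 is 1 semitone, a half step short of the major second (2), so this is minor.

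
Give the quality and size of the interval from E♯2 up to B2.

d5

E to B spans five letter names (E-F-G-A-B) — that makes it a fifth of some quality.
E#2 to B2 spans 6 semitones — one semitone narrower than the perfect fifth (7) — giving a diminished fifth.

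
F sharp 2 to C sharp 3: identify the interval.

F to C spans five letter names (F-G-A-B-C): a fifth.
The perfect fifth spans 7 semitones, and F#2 to C#3 is exactly 7 semitones — so this is a perfect fifth.

perfect 5th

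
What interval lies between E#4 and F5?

E to F spans two letter names (E-F), plus an octave — that makes it a ninth of some quality.
E#4 to F5 spans 12 semitones — two semitones narrower than the major ninth (14) — giving a diminished ninth.

d9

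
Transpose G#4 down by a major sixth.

Counting six letter names down from G lands on B.
A major sixth spans 9 semitones, so from G#4 the target pitch is B3.

B3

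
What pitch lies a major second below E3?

The second takes the letter from E down to D.
Moving 2 semitones down from E3 (the size of a major second) reaches D3.

D3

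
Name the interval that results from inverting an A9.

d7

First reduce the compound augmented ninth to its simple form, an augmented second.
Interval numbers invert to sum to nine: 2 + 7 = 9, so a second inverts to a seventh.
And augmented becomes diminished under inversion, so we get a diminished seventh.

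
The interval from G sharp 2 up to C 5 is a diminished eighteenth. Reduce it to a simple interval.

Each octave removed subtracts seven from the number: 18 − 14 = 4.
So a diminished eighteenth is 2 octaves plus a diminished fourth. The quality is unchanged.

diminished 4th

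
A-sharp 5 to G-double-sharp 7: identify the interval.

A to G spans seven letter names (A-B-C-D-E-F-G), plus an octave — that makes it a fourteenth of some quality.
A#5 to G##7 is 23 semitones, matching the major fourteenth exactly, so the quality is major.
(Equivalently, a compound major seventh: a major seventh plus an octave.)

M14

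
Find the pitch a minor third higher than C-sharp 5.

E 5

The third takes the letter from C up to E.
A minor third is 3 semitones; 3 semitones up from C#5 gives E5.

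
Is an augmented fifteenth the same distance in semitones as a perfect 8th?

No

An augmented fifteenth is 25 semitones but a perfect octave is 12 semitones — different sizes.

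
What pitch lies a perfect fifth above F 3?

C 4

The fifth takes the letter from F up to C.
Moving 7 semitones up from F3 (the size of a perfect fifth) reaches C4.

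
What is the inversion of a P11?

First reduce the compound perfect eleventh to its simple form, a perfect fourth.
Interval numbers invert to sum to nine: 4 + 5 = 9, so a fourth inverts to a fifth.
The quality also flips — perfect stays perfect — giving a perfect fifth.

P5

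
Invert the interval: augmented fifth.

d4

The rule of nine gives the new number: 9 − 5 = 4, so a fifth becomes a fourth.
The quality also flips — augmented becomes diminished — giving a diminished fourth.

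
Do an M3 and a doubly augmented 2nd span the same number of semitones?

A major third spans 4 semitones, and a doubly augmented second also spans 4 semitones — they're enharmonic.

Yes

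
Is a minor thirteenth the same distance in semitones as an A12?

Both span 20 semitones: a minor thirteenth and an augmented twelfth are the same chromatic distance.

Yes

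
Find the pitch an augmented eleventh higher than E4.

The eleventh's letter: E up four letter names plus an octave → A.
Moving 18 semitones up from E4 (the size of an augmented eleventh) reaches A#5.

A#5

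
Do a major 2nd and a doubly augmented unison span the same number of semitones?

Yes

A major second = 2 semitones = a doubly augmented unison; enharmonically equal.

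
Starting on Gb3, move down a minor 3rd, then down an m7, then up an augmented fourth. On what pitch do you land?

B2

Gb3 down a minor third → Eb3 (3 semitones).
A minor seventh down from Eb3 is F2.
An augmented fourth up from F2 is B2.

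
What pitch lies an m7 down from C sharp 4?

D sharp 3

Counting seven letter names down from C lands on D.
A minor seventh spans 10 semitones, so from C#4 the target pitch is D#3.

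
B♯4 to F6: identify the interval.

doubly diminished twelfth

B to F spans five letter names (B-C-D-E-F), plus an octave: a twelfth.
The perfect twelfth is 19 semitones; here we have 17, two semitones narrower: doubly diminished.
(Equivalently, a compound doubly diminished fifth: a doubly diminished fifth plus an octave.)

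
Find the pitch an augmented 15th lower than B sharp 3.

B 1

For a fifteenth the letter name doesn't change: still B, two octaves down.
An augmented fifteenth spans 25 semitones, so from B#3 the target pitch is B1.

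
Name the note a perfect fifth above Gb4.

Db5

The fifth takes the letter from G up to D.
A perfect fifth spans 7 semitones, so from Gb4 the target pitch is Db5.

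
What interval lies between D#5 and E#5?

D to E spans two letter names (D-E), so the interval is some kind of second.
Counting semitones, D#5→E#5 is 2, which is the major second.

M2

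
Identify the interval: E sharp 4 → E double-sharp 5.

E to E is the same letter name, plus an octave: an octave.
The perfect octave is 12 semitones; here we have 13, one semitone wider: augmented.

A8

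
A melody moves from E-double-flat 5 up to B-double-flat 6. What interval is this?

E to B spans five letter names (E-F-G-A-B), plus an octave: a twelfth.
Counting semitones, Ebb5→Bbb6 is 19, which is the perfect twelfth.
(Equivalently, a compound perfect fifth: a perfect fifth plus an octave.)

P12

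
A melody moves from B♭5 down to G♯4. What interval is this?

Descending from Bb5 to G#4 is the same interval as ascending G#4 to Bb5.
G to B spans three letter names (G-A-B), plus an octave: a tenth.
G#4 to Bb5 spans 14 semitones — two semitones narrower than the major tenth (16) — giving a diminished tenth.
(Equivalently, a compound diminished third: a diminished third plus an octave.)

diminished 10th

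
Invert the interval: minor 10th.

First reduce the compound minor tenth to its simple form, a minor third.
Inverted interval numbers add to nine, so a third pairs with a sixth (3 + 6 = 9).
The quality also flips — minor becomes major — giving a major sixth.

major sixth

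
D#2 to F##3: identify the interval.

D to F spans three letter names (D-E-F), plus an octave: a tenth.
Counting semitones, D#2→F##3 is 16, which is the major tenth.
(Equivalently, a compound major third: a major third plus an octave.)

major tenth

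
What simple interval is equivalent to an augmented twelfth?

augmented 5th

Take out an octave (7 from the number): 12 − 7 = 5.
So an augmented twelfth is an octave plus an augmented fifth. The quality is unchanged.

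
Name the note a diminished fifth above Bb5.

Counting five letter names up from B lands on F.
A diminished fifth is 6 semitones; 6 semitones up from Bb5 gives Fb6.

Fb6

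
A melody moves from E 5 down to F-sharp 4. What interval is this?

minor seventh

Descending from E5 to F#4 is the same interval as ascending F#4 to E5.
F to E spans seven letter names (F-G-A-B-C-D-E) — that makes it a seventh of some quality.
At 10 semitones, F#4→E5 falls one short of a major seventh: minor.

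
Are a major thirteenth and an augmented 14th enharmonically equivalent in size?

No

A major thirteenth is 21 semitones but an augmented fourteenth is 24 semitones — different sizes.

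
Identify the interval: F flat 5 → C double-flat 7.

diminished 12th

F to C spans five letter names (F-G-A-B-C), plus an octave, so the interval is some kind of twelfth.
The perfect twelfth is 19 semitones; here we have 18, one semitone narrower: diminished.
(Equivalently, a compound diminished fifth: a diminished fifth plus an octave.)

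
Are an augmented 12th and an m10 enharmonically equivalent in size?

No

An augmented twelfth is 20 semitones but a minor tenth is 15 semitones — different sizes.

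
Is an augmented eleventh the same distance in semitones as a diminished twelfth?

Yes

Both span 18 semitones: an augmented eleventh and a diminished twelfth are the same chromatic distance.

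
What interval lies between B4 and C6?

minor 9th

B to C spans two letter names (B-C), plus an octave: a ninth.
B4 to C6 is 13 semitones, a half step short of the major ninth (14), so this is minor.
(Equivalently, a compound minor second: a minor second plus an octave.)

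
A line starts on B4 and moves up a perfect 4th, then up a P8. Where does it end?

E6

Up a perfect fourth from B4: E5 (5 semitones up).
Up a perfect octave from E5: E6 (12 semitones up).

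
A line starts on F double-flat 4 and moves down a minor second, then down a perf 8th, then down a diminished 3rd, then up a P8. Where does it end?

Fbb4 down a minor second → Ebb4 (1 semitone).
Down a perfect octave from Ebb4: Ebb3 (12 semitones down).
Ebb3 down a diminished third → C3 (2 semitones).
A perfect octave up from C3 is C4.

C 4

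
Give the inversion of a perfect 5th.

perfect fourth

Interval numbers invert to sum to nine: 5 + 4 = 9, so a fifth inverts to a fourth.
The quality also flips — perfect stays perfect — giving a perfect fourth.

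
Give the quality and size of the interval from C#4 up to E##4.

C to E spans three letter names (C-D-E) — that makes it a third of some quality.
C#4 to E##4 spans 5 semitones — one semitone wider than the major third (4) — giving an augmented third.

augmented third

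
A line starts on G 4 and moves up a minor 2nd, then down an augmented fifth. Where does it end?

D double-flat 4

A minor second up from G4 is Ab4.
Ab4 down an augmented fifth → Dbb4 (8 semitones).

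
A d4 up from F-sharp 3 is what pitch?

B-flat 3

The fourth takes the letter from F up to B.
A diminished fourth spans 4 semitones, so from F#3 the target pitch is Bb3.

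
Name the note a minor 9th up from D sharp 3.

E 4

Two letters up from D (plus an octave) reaches E.
A minor ninth spans 13 semitones, so from D#3 the target pitch is E4.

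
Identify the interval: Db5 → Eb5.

D to E spans two letter names (D-E): a second.
The major second spans 2 semitones, and Db5 to Eb5 is exactly 2 semitones — so this is a major second.

major second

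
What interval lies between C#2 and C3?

C to C is the same letter name, plus an octave, so the interval is some kind of octave.
C#2 to C3 spans 11 semitones — one semitone narrower than the perfect octave (12) — giving a diminished octave.

diminished 8th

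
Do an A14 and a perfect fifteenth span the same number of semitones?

Yes

Both span 24 semitones: an augmented fourteenth and a perfect fifteenth are the same chromatic distance.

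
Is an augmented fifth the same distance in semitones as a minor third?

8 semitones (augmented fifth) vs 3 semitones (minor third): not equal.

No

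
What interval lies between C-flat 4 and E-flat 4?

M3

C to E spans three letter names (C-D-E), so the interval is some kind of third.
Cb4 to Eb4 is 4 semitones, matching the major third exactly, so the quality is major.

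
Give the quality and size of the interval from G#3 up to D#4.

G to D spans five letter names (G-A-B-C-D) — that makes it a fifth of some quality.
Counting semitones, G#3→D#4 is 7, which is the perfect fifth.

perfect fifth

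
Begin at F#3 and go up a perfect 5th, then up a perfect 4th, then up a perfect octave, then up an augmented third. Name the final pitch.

Up a perfect fifth from F#3: C#4 (7 semitones up).
Up a perfect fourth from C#4: F#4 (5 semitones up).
A perfect octave up from F#4 is F#5.
An augmented third up from F#5 is A##5.

A##5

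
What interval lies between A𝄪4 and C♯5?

d3

A to C spans three letter names (A-B-C): a third.
A##4 to C#5 spans 2 semitones — two semitones narrower than the major third (4) — giving a diminished third.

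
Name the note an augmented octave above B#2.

B##3

For an octave the letter name doesn't change: still B, an octave up.
Moving 13 semitones up from B#2 (the size of an augmented octave) reaches B##3.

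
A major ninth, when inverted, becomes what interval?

m7

First reduce the compound major ninth to its simple form, a major second.
The rule of nine gives the new number: 9 − 2 = 7, so a second becomes a seventh.
And major becomes minor under inversion, so we get a minor seventh.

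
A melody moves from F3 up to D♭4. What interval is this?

F to D spans six letter names (F-G-A-B-C-D): a sixth.
At 8 semitones, F3→Db4 falls one short of a major sixth: minor.

minor sixth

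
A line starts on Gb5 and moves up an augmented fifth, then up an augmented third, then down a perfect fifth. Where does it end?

B#5

An augmented fifth up from Gb5 is D6.
An augmented third up from D6 is F##6.
Down a perfect fifth from F##6: B#5 (7 semitones down).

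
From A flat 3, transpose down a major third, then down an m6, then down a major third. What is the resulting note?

F flat 2

Down a major third from Ab3: Fb3 (4 semitones down).
A minor sixth down from Fb3 is Ab2.
Down a major third from Ab2: Fb2 (4 semitones down).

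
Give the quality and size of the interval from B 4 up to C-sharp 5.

major second

B to C spans two letter names (B-C) — that makes it a second of some quality.
The major second spans 2 semitones, and B4 to C#5 is exactly 2 semitones — so this is a major second.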